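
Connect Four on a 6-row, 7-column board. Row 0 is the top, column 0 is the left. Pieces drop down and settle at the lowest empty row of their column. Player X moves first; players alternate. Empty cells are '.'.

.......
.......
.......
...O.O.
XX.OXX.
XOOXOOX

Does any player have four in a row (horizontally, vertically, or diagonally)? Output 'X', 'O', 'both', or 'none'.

none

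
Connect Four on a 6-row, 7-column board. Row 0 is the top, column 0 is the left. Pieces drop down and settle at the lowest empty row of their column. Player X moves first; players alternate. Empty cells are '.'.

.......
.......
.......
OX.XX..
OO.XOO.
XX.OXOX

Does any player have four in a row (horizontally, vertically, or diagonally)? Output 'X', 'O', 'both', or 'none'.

none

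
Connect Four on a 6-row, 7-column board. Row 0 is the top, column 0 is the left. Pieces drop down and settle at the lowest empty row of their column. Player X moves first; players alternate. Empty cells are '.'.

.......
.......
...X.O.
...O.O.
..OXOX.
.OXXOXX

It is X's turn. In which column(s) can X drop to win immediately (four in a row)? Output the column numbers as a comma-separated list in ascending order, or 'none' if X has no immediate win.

col 0: drop X → no win
col 1: drop X → no win
col 2: drop X → no win
col 3: drop X → no win
col 4: drop X → WIN!
col 5: drop X → no win
col 6: drop X → no win

Answer: 4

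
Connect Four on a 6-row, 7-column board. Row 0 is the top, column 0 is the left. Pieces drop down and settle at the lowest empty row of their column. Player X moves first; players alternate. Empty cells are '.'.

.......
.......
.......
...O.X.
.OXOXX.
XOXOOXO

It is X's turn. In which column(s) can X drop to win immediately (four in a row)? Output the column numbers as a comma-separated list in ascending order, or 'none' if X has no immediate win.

col 0: drop X → no win
col 1: drop X → no win
col 2: drop X → no win
col 3: drop X → no win
col 4: drop X → no win
col 5: drop X → WIN!
col 6: drop X → no win

Answer: 5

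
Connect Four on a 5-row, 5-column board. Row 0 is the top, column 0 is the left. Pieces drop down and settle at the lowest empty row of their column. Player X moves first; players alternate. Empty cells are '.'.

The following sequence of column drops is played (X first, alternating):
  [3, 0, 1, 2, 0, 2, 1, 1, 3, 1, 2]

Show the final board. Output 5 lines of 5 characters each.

Answer: .....
.O...
.OX..
XXOX.
OXOX.

Derivation:
Move 1: X drops in col 3, lands at row 4
Move 2: O drops in col 0, lands at row 4
Move 3: X drops in col 1, lands at row 4
Move 4: O drops in col 2, lands at row 4
Move 5: X drops in col 0, lands at row 3
Move 6: O drops in col 2, lands at row 3
Move 7: X drops in col 1, lands at row 3
Move 8: O drops in col 1, lands at row 2
Move 9: X drops in col 3, lands at row 3
Move 10: O drops in col 1, lands at row 1
Move 11: X drops in col 2, lands at row 2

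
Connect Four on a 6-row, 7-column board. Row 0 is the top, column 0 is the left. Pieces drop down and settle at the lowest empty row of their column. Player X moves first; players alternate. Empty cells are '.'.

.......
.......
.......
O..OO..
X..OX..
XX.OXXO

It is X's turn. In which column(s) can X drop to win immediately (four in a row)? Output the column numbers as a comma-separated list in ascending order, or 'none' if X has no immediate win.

col 0: drop X → no win
col 1: drop X → no win
col 2: drop X → no win
col 3: drop X → no win
col 4: drop X → no win
col 5: drop X → no win
col 6: drop X → no win

Answer: none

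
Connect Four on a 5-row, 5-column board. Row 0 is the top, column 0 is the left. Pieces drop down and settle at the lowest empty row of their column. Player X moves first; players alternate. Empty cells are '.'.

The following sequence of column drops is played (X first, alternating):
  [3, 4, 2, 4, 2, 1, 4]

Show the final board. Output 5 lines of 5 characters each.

Move 1: X drops in col 3, lands at row 4
Move 2: O drops in col 4, lands at row 4
Move 3: X drops in col 2, lands at row 4
Move 4: O drops in col 4, lands at row 3
Move 5: X drops in col 2, lands at row 3
Move 6: O drops in col 1, lands at row 4
Move 7: X drops in col 4, lands at row 2

Answer: .....
.....
....X
..X.O
.OXXO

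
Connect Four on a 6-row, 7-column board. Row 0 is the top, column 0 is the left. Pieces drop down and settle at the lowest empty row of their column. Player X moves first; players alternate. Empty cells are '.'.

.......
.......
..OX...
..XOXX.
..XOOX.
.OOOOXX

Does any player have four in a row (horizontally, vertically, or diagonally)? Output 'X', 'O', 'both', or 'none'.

both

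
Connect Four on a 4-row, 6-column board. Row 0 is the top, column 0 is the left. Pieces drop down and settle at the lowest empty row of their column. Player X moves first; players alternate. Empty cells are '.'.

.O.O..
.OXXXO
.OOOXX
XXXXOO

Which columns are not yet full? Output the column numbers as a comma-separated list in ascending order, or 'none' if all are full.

Answer: 0,2,4,5

Derivation:
col 0: top cell = '.' → open
col 1: top cell = 'O' → FULL
col 2: top cell = '.' → open
col 3: top cell = 'O' → FULL
col 4: top cell = '.' → open
col 5: top cell = '.' → open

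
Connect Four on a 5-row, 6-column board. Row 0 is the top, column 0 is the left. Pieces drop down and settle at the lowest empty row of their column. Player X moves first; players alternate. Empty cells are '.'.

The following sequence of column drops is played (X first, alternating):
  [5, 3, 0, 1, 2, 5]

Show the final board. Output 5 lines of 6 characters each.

Move 1: X drops in col 5, lands at row 4
Move 2: O drops in col 3, lands at row 4
Move 3: X drops in col 0, lands at row 4
Move 4: O drops in col 1, lands at row 4
Move 5: X drops in col 2, lands at row 4
Move 6: O drops in col 5, lands at row 3

Answer: ......
......
......
.....O
XOXO.X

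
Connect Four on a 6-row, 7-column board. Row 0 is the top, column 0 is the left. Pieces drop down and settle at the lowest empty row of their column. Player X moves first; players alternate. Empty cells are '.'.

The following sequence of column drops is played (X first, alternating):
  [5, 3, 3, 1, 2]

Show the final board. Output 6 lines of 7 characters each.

Move 1: X drops in col 5, lands at row 5
Move 2: O drops in col 3, lands at row 5
Move 3: X drops in col 3, lands at row 4
Move 4: O drops in col 1, lands at row 5
Move 5: X drops in col 2, lands at row 5

Answer: .......
.......
.......
.......
...X...
.OXO.X.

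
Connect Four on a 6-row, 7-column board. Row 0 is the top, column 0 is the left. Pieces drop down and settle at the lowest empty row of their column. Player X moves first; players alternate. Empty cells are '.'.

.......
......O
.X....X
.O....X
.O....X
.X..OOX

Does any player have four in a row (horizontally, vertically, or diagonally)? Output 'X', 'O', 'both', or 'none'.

X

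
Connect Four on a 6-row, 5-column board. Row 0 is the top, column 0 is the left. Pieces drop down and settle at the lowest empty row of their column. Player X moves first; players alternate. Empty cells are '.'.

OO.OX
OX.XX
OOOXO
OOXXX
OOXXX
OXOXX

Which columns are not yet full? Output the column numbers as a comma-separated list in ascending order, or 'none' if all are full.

Answer: 2

Derivation:
col 0: top cell = 'O' → FULL
col 1: top cell = 'O' → FULL
col 2: top cell = '.' → open
col 3: top cell = 'O' → FULL
col 4: top cell = 'X' → FULL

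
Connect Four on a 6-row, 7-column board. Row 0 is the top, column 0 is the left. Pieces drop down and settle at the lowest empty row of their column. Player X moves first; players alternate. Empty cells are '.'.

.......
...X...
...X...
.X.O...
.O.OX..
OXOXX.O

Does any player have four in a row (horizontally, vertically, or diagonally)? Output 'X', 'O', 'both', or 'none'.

none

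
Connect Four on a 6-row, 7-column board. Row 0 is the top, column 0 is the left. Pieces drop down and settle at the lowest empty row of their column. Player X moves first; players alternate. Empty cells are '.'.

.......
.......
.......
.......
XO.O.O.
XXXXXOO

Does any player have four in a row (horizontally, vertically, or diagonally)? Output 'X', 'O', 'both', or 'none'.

X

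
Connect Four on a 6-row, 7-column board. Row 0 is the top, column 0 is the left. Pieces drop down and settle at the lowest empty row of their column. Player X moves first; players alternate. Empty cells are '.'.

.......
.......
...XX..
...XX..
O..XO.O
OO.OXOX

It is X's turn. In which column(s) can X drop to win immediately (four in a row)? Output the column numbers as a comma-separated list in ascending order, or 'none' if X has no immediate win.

Answer: 3,5

Derivation:
col 0: drop X → no win
col 1: drop X → no win
col 2: drop X → no win
col 3: drop X → WIN!
col 4: drop X → no win
col 5: drop X → WIN!
col 6: drop X → no win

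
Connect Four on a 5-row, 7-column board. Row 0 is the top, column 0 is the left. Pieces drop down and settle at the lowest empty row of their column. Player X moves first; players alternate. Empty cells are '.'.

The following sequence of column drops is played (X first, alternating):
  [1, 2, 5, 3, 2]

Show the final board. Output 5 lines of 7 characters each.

Move 1: X drops in col 1, lands at row 4
Move 2: O drops in col 2, lands at row 4
Move 3: X drops in col 5, lands at row 4
Move 4: O drops in col 3, lands at row 4
Move 5: X drops in col 2, lands at row 3

Answer: .......
.......
.......
..X....
.XOO.X.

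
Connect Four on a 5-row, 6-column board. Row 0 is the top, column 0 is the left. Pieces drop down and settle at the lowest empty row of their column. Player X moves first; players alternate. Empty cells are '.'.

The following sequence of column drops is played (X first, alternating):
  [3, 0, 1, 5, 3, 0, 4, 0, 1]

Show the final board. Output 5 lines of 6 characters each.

Move 1: X drops in col 3, lands at row 4
Move 2: O drops in col 0, lands at row 4
Move 3: X drops in col 1, lands at row 4
Move 4: O drops in col 5, lands at row 4
Move 5: X drops in col 3, lands at row 3
Move 6: O drops in col 0, lands at row 3
Move 7: X drops in col 4, lands at row 4
Move 8: O drops in col 0, lands at row 2
Move 9: X drops in col 1, lands at row 3

Answer: ......
......
O.....
OX.X..
OX.XXO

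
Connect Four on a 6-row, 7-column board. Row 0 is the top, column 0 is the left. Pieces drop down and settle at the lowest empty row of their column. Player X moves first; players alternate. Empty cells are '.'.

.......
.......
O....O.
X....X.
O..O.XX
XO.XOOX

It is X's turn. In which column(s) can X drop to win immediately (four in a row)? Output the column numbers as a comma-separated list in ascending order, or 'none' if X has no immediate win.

col 0: drop X → no win
col 1: drop X → no win
col 2: drop X → no win
col 3: drop X → no win
col 4: drop X → no win
col 5: drop X → no win
col 6: drop X → no win

Answer: none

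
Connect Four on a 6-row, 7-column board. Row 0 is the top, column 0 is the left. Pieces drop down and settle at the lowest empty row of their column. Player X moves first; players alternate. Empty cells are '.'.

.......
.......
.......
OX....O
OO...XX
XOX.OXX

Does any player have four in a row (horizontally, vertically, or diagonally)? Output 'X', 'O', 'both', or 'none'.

none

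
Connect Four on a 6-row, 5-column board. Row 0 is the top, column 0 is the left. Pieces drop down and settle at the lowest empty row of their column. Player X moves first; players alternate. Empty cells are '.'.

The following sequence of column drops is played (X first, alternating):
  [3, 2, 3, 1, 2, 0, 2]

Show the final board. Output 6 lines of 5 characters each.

Answer: .....
.....
.....
..X..
..XX.
OOOX.

Derivation:
Move 1: X drops in col 3, lands at row 5
Move 2: O drops in col 2, lands at row 5
Move 3: X drops in col 3, lands at row 4
Move 4: O drops in col 1, lands at row 5
Move 5: X drops in col 2, lands at row 4
Move 6: O drops in col 0, lands at row 5
Move 7: X drops in col 2, lands at row 3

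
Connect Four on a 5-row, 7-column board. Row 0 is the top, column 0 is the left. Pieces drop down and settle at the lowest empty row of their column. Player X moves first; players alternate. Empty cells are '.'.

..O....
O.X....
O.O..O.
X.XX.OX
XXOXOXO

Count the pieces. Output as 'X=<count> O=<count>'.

X=9 O=9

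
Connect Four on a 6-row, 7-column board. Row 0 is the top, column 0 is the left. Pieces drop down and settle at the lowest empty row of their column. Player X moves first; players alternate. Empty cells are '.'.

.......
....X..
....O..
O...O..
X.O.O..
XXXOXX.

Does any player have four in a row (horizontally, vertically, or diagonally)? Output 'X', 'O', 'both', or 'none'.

none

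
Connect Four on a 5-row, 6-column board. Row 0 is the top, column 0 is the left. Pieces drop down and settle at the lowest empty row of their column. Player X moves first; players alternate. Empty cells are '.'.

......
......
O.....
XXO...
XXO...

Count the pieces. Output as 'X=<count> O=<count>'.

X=4 O=3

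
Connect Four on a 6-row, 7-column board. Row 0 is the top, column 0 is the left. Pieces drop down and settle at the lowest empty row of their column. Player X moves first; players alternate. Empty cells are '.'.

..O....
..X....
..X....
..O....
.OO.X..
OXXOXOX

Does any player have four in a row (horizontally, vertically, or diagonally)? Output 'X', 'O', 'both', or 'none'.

none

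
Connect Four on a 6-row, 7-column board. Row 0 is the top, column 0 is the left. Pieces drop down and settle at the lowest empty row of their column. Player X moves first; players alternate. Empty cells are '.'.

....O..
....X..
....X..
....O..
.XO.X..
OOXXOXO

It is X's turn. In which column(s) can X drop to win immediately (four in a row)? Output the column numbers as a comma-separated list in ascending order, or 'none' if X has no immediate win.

Answer: none

Derivation:
col 0: drop X → no win
col 1: drop X → no win
col 2: drop X → no win
col 3: drop X → no win
col 5: drop X → no win
col 6: drop X → no win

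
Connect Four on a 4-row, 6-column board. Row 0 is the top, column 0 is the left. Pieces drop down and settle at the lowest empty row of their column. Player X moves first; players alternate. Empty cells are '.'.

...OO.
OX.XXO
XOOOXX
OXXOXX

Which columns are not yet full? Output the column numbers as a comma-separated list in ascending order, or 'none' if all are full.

Answer: 0,1,2,5

Derivation:
col 0: top cell = '.' → open
col 1: top cell = '.' → open
col 2: top cell = '.' → open
col 3: top cell = 'O' → FULL
col 4: top cell = 'O' → FULL
col 5: top cell = '.' → open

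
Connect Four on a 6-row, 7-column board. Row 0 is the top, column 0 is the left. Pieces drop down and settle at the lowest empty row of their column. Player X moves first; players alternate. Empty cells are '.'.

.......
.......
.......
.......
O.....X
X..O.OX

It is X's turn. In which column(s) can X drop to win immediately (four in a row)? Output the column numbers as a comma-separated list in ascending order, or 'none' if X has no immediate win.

col 0: drop X → no win
col 1: drop X → no win
col 2: drop X → no win
col 3: drop X → no win
col 4: drop X → no win
col 5: drop X → no win
col 6: drop X → no win

Answer: none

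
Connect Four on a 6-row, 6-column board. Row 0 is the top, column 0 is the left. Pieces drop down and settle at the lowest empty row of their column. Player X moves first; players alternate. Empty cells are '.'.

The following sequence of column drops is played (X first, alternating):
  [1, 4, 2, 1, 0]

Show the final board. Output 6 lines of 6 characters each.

Move 1: X drops in col 1, lands at row 5
Move 2: O drops in col 4, lands at row 5
Move 3: X drops in col 2, lands at row 5
Move 4: O drops in col 1, lands at row 4
Move 5: X drops in col 0, lands at row 5

Answer: ......
......
......
......
.O....
XXX.O.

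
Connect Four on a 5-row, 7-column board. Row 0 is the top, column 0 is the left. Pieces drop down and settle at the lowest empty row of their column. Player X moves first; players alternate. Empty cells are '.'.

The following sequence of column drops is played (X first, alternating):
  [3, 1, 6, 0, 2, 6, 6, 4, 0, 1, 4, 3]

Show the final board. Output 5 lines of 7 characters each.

Answer: .......
.......
......X
XO.OX.O
OOXXO.X

Derivation:
Move 1: X drops in col 3, lands at row 4
Move 2: O drops in col 1, lands at row 4
Move 3: X drops in col 6, lands at row 4
Move 4: O drops in col 0, lands at row 4
Move 5: X drops in col 2, lands at row 4
Move 6: O drops in col 6, lands at row 3
Move 7: X drops in col 6, lands at row 2
Move 8: O drops in col 4, lands at row 4
Move 9: X drops in col 0, lands at row 3
Move 10: O drops in col 1, lands at row 3
Move 11: X drops in col 4, lands at row 3
Move 12: O drops in col 3, lands at row 3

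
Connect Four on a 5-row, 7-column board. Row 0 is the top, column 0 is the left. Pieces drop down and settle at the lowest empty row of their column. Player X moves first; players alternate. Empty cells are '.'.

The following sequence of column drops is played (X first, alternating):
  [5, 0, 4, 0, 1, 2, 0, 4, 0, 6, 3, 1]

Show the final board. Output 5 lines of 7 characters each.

Move 1: X drops in col 5, lands at row 4
Move 2: O drops in col 0, lands at row 4
Move 3: X drops in col 4, lands at row 4
Move 4: O drops in col 0, lands at row 3
Move 5: X drops in col 1, lands at row 4
Move 6: O drops in col 2, lands at row 4
Move 7: X drops in col 0, lands at row 2
Move 8: O drops in col 4, lands at row 3
Move 9: X drops in col 0, lands at row 1
Move 10: O drops in col 6, lands at row 4
Move 11: X drops in col 3, lands at row 4
Move 12: O drops in col 1, lands at row 3

Answer: .......
X......
X......
OO..O..
OXOXXXO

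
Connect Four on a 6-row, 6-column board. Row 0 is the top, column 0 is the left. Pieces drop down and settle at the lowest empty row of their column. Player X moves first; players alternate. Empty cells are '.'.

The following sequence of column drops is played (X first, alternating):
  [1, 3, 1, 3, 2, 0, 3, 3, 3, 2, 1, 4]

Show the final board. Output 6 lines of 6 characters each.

Move 1: X drops in col 1, lands at row 5
Move 2: O drops in col 3, lands at row 5
Move 3: X drops in col 1, lands at row 4
Move 4: O drops in col 3, lands at row 4
Move 5: X drops in col 2, lands at row 5
Move 6: O drops in col 0, lands at row 5
Move 7: X drops in col 3, lands at row 3
Move 8: O drops in col 3, lands at row 2
Move 9: X drops in col 3, lands at row 1
Move 10: O drops in col 2, lands at row 4
Move 11: X drops in col 1, lands at row 3
Move 12: O drops in col 4, lands at row 5

Answer: ......
...X..
...O..
.X.X..
.XOO..
OXXOO.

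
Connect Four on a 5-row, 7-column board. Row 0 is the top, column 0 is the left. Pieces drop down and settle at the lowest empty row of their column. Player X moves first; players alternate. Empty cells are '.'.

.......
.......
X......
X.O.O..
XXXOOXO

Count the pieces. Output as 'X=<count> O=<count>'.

X=6 O=5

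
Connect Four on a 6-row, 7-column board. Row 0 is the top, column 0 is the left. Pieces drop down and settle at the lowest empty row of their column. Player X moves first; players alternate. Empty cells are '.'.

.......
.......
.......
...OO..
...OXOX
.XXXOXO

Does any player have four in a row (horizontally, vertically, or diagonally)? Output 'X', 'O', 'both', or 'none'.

none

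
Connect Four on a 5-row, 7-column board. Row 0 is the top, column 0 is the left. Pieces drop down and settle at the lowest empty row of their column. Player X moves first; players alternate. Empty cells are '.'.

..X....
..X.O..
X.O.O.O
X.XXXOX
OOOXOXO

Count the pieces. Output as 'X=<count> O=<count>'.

X=10 O=10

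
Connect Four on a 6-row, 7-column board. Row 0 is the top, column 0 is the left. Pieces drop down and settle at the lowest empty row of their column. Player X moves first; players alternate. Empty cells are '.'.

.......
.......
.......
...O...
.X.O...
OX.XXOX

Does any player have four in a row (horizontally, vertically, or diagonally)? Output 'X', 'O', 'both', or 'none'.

none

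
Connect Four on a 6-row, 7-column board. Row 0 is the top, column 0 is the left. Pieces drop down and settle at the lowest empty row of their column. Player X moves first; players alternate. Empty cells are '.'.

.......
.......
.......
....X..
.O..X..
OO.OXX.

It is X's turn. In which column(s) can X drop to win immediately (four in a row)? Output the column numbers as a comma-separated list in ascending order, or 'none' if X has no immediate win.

Answer: 4

Derivation:
col 0: drop X → no win
col 1: drop X → no win
col 2: drop X → no win
col 3: drop X → no win
col 4: drop X → WIN!
col 5: drop X → no win
col 6: drop X → no win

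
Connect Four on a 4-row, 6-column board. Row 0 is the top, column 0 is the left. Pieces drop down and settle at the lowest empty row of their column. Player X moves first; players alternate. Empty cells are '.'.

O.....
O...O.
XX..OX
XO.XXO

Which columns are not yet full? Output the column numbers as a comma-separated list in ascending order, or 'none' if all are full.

col 0: top cell = 'O' → FULL
col 1: top cell = '.' → open
col 2: top cell = '.' → open
col 3: top cell = '.' → open
col 4: top cell = '.' → open
col 5: top cell = '.' → open

Answer: 1,2,3,4,5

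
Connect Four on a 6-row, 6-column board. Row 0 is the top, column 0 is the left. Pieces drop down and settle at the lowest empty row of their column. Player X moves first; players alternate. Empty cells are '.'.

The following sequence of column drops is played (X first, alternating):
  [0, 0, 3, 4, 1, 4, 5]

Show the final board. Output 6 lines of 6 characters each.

Move 1: X drops in col 0, lands at row 5
Move 2: O drops in col 0, lands at row 4
Move 3: X drops in col 3, lands at row 5
Move 4: O drops in col 4, lands at row 5
Move 5: X drops in col 1, lands at row 5
Move 6: O drops in col 4, lands at row 4
Move 7: X drops in col 5, lands at row 5

Answer: ......
......
......
......
O...O.
XX.XOX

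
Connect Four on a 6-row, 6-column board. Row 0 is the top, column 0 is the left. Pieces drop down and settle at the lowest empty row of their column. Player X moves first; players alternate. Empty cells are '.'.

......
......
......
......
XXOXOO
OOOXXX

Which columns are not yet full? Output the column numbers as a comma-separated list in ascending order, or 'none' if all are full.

Answer: 0,1,2,3,4,5

Derivation:
col 0: top cell = '.' → open
col 1: top cell = '.' → open
col 2: top cell = '.' → open
col 3: top cell = '.' → open
col 4: top cell = '.' → open
col 5: top cell = '.' → open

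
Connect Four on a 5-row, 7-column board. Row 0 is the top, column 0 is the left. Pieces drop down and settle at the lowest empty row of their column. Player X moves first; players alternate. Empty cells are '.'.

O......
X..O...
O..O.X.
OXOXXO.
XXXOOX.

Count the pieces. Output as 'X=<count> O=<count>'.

X=9 O=9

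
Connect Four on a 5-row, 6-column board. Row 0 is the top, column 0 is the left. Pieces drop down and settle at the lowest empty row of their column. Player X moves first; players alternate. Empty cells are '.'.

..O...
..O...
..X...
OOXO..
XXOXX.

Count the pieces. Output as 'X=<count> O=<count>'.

X=6 O=6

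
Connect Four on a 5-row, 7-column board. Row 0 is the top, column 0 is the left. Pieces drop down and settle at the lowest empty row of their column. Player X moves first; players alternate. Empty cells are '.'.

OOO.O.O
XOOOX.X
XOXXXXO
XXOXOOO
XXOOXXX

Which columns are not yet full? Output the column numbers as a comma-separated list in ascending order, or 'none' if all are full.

Answer: 3,5

Derivation:
col 0: top cell = 'O' → FULL
col 1: top cell = 'O' → FULL
col 2: top cell = 'O' → FULL
col 3: top cell = '.' → open
col 4: top cell = 'O' → FULL
col 5: top cell = '.' → open
col 6: top cell = 'O' → FULL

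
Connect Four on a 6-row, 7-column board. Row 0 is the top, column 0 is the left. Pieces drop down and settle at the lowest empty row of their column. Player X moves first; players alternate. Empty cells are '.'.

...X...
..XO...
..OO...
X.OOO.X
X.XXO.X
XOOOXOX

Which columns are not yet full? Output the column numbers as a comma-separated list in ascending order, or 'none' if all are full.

col 0: top cell = '.' → open
col 1: top cell = '.' → open
col 2: top cell = '.' → open
col 3: top cell = 'X' → FULL
col 4: top cell = '.' → open
col 5: top cell = '.' → open
col 6: top cell = '.' → open

Answer: 0,1,2,4,5,6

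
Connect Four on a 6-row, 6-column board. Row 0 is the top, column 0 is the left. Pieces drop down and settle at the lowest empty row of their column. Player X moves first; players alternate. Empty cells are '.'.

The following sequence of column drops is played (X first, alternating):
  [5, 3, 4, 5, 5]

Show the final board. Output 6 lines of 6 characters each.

Answer: ......
......
......
.....X
.....O
...OXX

Derivation:
Move 1: X drops in col 5, lands at row 5
Move 2: O drops in col 3, lands at row 5
Move 3: X drops in col 4, lands at row 5
Move 4: O drops in col 5, lands at row 4
Move 5: X drops in col 5, lands at row 3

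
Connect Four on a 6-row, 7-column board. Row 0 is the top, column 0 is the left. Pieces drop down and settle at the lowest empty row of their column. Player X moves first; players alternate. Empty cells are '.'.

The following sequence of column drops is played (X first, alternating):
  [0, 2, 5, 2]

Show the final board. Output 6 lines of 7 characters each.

Move 1: X drops in col 0, lands at row 5
Move 2: O drops in col 2, lands at row 5
Move 3: X drops in col 5, lands at row 5
Move 4: O drops in col 2, lands at row 4

Answer: .......
.......
.......
.......
..O....
X.O..X.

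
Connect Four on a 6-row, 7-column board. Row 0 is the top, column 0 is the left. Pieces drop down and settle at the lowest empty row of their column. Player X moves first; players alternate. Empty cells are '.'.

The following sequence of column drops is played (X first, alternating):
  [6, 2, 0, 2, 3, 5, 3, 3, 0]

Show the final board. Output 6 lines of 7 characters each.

Move 1: X drops in col 6, lands at row 5
Move 2: O drops in col 2, lands at row 5
Move 3: X drops in col 0, lands at row 5
Move 4: O drops in col 2, lands at row 4
Move 5: X drops in col 3, lands at row 5
Move 6: O drops in col 5, lands at row 5
Move 7: X drops in col 3, lands at row 4
Move 8: O drops in col 3, lands at row 3
Move 9: X drops in col 0, lands at row 4

Answer: .......
.......
.......
...O...
X.OX...
X.OX.OX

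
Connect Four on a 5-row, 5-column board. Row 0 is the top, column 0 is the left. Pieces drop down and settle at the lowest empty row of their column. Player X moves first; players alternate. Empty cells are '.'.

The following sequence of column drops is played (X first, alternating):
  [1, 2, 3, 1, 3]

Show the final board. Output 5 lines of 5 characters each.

Answer: .....
.....
.....
.O.X.
.XOX.

Derivation:
Move 1: X drops in col 1, lands at row 4
Move 2: O drops in col 2, lands at row 4
Move 3: X drops in col 3, lands at row 4
Move 4: O drops in col 1, lands at row 3
Move 5: X drops in col 3, lands at row 3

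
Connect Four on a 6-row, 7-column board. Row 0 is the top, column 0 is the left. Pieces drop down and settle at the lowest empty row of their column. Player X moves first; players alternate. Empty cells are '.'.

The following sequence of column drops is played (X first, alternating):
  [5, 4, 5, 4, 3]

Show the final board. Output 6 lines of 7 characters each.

Answer: .......
.......
.......
.......
....OX.
...XOX.

Derivation:
Move 1: X drops in col 5, lands at row 5
Move 2: O drops in col 4, lands at row 5
Move 3: X drops in col 5, lands at row 4
Move 4: O drops in col 4, lands at row 4
Move 5: X drops in col 3, lands at row 5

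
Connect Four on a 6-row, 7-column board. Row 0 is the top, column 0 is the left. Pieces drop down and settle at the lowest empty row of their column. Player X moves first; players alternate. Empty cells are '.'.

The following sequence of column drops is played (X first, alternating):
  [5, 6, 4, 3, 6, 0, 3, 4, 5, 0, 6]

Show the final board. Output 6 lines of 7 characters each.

Answer: .......
.......
.......
......X
O..XOXX
O..OXXO

Derivation:
Move 1: X drops in col 5, lands at row 5
Move 2: O drops in col 6, lands at row 5
Move 3: X drops in col 4, lands at row 5
Move 4: O drops in col 3, lands at row 5
Move 5: X drops in col 6, lands at row 4
Move 6: O drops in col 0, lands at row 5
Move 7: X drops in col 3, lands at row 4
Move 8: O drops in col 4, lands at row 4
Move 9: X drops in col 5, lands at row 4
Move 10: O drops in col 0, lands at row 4
Move 11: X drops in col 6, lands at row 3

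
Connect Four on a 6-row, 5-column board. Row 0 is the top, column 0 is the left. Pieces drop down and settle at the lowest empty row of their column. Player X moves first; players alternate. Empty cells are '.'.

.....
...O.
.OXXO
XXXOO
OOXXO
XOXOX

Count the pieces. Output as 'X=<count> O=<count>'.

X=10 O=10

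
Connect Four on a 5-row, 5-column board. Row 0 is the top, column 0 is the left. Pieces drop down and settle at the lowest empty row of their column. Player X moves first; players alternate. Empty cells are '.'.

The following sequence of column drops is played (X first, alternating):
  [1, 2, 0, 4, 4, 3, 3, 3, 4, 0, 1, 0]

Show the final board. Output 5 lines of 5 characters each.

Move 1: X drops in col 1, lands at row 4
Move 2: O drops in col 2, lands at row 4
Move 3: X drops in col 0, lands at row 4
Move 4: O drops in col 4, lands at row 4
Move 5: X drops in col 4, lands at row 3
Move 6: O drops in col 3, lands at row 4
Move 7: X drops in col 3, lands at row 3
Move 8: O drops in col 3, lands at row 2
Move 9: X drops in col 4, lands at row 2
Move 10: O drops in col 0, lands at row 3
Move 11: X drops in col 1, lands at row 3
Move 12: O drops in col 0, lands at row 2

Answer: .....
.....
O..OX
OX.XX
XXOOO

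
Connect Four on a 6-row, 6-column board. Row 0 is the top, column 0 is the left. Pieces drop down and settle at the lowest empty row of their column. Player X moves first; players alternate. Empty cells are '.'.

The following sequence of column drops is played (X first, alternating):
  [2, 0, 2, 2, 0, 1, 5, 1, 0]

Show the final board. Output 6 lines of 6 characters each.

Answer: ......
......
......
X.O...
XOX...
OOX..X

Derivation:
Move 1: X drops in col 2, lands at row 5
Move 2: O drops in col 0, lands at row 5
Move 3: X drops in col 2, lands at row 4
Move 4: O drops in col 2, lands at row 3
Move 5: X drops in col 0, lands at row 4
Move 6: O drops in col 1, lands at row 5
Move 7: X drops in col 5, lands at row 5
Move 8: O drops in col 1, lands at row 4
Move 9: X drops in col 0, lands at row 3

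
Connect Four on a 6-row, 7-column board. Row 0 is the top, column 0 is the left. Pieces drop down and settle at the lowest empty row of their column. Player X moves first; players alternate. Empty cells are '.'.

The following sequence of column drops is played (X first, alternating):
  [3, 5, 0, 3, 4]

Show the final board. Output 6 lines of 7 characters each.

Move 1: X drops in col 3, lands at row 5
Move 2: O drops in col 5, lands at row 5
Move 3: X drops in col 0, lands at row 5
Move 4: O drops in col 3, lands at row 4
Move 5: X drops in col 4, lands at row 5

Answer: .......
.......
.......
.......
...O...
X..XXO.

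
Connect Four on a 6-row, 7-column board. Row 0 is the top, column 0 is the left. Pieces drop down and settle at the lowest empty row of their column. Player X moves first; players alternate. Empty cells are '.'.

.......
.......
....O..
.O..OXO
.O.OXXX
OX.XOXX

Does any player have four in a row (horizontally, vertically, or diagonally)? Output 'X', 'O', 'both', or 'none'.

none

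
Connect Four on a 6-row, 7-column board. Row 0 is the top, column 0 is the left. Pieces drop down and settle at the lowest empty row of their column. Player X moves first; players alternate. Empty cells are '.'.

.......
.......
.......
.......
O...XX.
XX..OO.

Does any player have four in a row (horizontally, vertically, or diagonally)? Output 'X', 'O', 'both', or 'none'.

none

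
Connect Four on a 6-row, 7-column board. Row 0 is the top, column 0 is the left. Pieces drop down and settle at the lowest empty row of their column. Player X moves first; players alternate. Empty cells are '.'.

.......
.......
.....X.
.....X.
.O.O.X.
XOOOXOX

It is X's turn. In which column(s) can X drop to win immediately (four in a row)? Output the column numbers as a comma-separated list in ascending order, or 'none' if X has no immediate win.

Answer: 5

Derivation:
col 0: drop X → no win
col 1: drop X → no win
col 2: drop X → no win
col 3: drop X → no win
col 4: drop X → no win
col 5: drop X → WIN!
col 6: drop X → no win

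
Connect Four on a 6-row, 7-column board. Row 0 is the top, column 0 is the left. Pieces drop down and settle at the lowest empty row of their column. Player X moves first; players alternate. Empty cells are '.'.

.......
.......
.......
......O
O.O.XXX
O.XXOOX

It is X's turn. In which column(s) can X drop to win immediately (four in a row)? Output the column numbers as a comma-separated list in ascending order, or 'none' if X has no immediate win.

col 0: drop X → no win
col 1: drop X → no win
col 2: drop X → no win
col 3: drop X → WIN!
col 4: drop X → no win
col 5: drop X → no win
col 6: drop X → no win

Answer: 3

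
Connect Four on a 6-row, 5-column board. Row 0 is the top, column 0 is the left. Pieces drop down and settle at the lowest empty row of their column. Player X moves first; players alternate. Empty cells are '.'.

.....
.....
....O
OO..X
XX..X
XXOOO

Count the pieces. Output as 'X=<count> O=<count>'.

X=6 O=6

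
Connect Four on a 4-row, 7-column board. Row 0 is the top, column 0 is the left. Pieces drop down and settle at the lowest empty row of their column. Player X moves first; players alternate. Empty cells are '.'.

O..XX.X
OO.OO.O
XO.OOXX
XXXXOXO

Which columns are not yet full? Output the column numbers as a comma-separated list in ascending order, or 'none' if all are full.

Answer: 1,2,5

Derivation:
col 0: top cell = 'O' → FULL
col 1: top cell = '.' → open
col 2: top cell = '.' → open
col 3: top cell = 'X' → FULL
col 4: top cell = 'X' → FULL
col 5: top cell = '.' → open
col 6: top cell = 'X' → FULL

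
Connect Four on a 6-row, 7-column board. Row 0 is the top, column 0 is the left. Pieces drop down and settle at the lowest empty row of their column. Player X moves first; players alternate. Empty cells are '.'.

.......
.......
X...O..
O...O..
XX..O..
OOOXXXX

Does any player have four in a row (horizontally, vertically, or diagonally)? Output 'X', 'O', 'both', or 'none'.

X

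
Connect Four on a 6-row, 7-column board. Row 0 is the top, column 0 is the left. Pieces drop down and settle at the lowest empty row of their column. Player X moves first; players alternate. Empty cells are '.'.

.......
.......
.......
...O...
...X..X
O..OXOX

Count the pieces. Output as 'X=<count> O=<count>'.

X=4 O=4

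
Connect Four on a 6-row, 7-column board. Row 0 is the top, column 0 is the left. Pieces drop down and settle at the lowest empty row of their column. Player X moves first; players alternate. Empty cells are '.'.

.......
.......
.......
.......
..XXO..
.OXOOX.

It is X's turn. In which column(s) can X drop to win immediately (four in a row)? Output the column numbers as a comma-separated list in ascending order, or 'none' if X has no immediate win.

Answer: none

Derivation:
col 0: drop X → no win
col 1: drop X → no win
col 2: drop X → no win
col 3: drop X → no win
col 4: drop X → no win
col 5: drop X → no win
col 6: drop X → no win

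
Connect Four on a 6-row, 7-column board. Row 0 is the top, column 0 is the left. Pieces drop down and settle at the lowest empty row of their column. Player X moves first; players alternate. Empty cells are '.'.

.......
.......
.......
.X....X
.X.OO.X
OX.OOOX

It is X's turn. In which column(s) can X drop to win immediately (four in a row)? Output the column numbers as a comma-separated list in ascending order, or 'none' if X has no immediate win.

Answer: 1,6

Derivation:
col 0: drop X → no win
col 1: drop X → WIN!
col 2: drop X → no win
col 3: drop X → no win
col 4: drop X → no win
col 5: drop X → no win
col 6: drop X → WIN!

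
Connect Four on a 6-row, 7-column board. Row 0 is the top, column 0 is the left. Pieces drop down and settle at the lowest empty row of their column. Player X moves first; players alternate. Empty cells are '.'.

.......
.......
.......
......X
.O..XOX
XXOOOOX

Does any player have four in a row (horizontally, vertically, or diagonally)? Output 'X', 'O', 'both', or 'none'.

O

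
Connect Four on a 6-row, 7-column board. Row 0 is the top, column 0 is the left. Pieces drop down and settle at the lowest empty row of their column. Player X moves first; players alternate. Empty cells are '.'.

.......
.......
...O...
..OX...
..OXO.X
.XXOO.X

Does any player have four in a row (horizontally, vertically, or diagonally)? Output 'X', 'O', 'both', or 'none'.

none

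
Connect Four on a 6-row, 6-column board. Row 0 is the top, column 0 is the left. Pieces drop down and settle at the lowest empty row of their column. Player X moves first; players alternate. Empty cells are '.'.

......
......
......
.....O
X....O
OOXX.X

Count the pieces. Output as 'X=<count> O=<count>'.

X=4 O=4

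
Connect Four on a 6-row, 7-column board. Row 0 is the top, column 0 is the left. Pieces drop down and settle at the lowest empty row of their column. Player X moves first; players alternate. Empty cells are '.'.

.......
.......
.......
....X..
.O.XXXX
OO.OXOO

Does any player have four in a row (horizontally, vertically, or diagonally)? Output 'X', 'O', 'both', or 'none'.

X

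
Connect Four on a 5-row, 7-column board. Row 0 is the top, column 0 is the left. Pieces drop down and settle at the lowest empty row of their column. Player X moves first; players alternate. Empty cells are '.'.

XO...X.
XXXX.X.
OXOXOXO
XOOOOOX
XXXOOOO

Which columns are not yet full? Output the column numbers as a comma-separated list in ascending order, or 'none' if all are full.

Answer: 2,3,4,6

Derivation:
col 0: top cell = 'X' → FULL
col 1: top cell = 'O' → FULL
col 2: top cell = '.' → open
col 3: top cell = '.' → open
col 4: top cell = '.' → open
col 5: top cell = 'X' → FULL
col 6: top cell = '.' → open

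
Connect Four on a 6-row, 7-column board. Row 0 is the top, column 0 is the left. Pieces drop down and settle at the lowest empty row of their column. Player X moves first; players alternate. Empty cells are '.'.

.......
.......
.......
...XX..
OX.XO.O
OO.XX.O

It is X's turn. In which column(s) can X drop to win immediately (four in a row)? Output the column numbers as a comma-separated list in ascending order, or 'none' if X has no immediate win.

col 0: drop X → no win
col 1: drop X → no win
col 2: drop X → no win
col 3: drop X → WIN!
col 4: drop X → no win
col 5: drop X → no win
col 6: drop X → no win

Answer: 3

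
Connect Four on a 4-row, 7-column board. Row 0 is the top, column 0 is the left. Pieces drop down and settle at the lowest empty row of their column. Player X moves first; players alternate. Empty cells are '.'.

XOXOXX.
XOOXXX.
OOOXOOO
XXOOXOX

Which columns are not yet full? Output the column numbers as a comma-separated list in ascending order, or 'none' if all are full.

Answer: 6

Derivation:
col 0: top cell = 'X' → FULL
col 1: top cell = 'O' → FULL
col 2: top cell = 'X' → FULL
col 3: top cell = 'O' → FULL
col 4: top cell = 'X' → FULL
col 5: top cell = 'X' → FULL
col 6: top cell = '.' → open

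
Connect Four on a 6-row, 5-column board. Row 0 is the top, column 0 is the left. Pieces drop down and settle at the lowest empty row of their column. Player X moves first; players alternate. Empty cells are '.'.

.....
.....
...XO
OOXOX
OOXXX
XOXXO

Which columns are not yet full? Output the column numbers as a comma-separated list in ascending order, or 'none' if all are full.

col 0: top cell = '.' → open
col 1: top cell = '.' → open
col 2: top cell = '.' → open
col 3: top cell = '.' → open
col 4: top cell = '.' → open

Answer: 0,1,2,3,4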